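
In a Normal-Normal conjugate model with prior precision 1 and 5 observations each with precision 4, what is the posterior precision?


Posterior precision = prior precision + n * observation precision
= 1 + 5 * 4
= 1 + 20 = 21

21


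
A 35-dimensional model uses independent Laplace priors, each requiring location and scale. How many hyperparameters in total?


Per parameter: 2 (location and scale).
Total = 35 * 2 = 70

70


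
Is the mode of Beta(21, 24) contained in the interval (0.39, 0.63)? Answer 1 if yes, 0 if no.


Mode = (a-1)/(a+b-2) = 20/43 = 0.4651
Interval: (0.39, 0.63)
Contains mode? 1

1


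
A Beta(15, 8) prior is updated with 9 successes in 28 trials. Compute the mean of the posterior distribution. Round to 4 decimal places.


After update: Beta(24, 27)
Mean = 24 / (24 + 27) = 24 / 51
= 0.4706

0.4706


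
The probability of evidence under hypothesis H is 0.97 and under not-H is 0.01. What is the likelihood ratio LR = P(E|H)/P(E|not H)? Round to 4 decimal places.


LR = 0.97 / 0.01
= 97.0

97.0


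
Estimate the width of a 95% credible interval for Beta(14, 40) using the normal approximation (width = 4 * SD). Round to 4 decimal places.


For Beta(a,b): Var = ab/((a+b)^2(a+b+1))
Var = 0.0035, SD = 0.0591
Approximate 95% CI width = 4 * 0.0591 = 0.2364

0.2364


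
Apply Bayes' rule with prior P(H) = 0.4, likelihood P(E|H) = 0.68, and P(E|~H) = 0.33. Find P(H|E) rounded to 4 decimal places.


Step 1: Compute marginal P(E) = P(E|H)P(H) + P(E|~H)P(~H)
= 0.68*0.4 + 0.33*0.6 = 0.47
Step 2: P(H|E) = P(E|H)P(H)/P(E) = 0.272/0.47
= 0.5787

0.5787


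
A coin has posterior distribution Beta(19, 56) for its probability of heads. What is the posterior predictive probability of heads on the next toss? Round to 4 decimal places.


Posterior predictive = E[theta] = alpha/(alpha+beta)
= 19/75
= 0.2533

0.2533


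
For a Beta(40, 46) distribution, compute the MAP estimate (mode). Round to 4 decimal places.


MAP = mode = (a-1)/(a+b-2)
= (40-1)/(40+46-2)
= 39/84 = 0.4643

0.4643


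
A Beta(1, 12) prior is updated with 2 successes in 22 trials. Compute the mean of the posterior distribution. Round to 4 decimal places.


After update: Beta(3, 32)
Mean = 3 / (3 + 32) = 3 / 35
= 0.0857

0.0857


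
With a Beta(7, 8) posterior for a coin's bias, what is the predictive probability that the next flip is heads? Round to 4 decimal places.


The predictive probability equals the posterior mean.
P(next = heads) = alpha / (alpha + beta)
= 7 / 15 = 0.4667

0.4667


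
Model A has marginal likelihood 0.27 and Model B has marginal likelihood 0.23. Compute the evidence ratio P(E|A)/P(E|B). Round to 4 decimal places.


Evidence ratio = P(E|A) / P(E|B)
= 0.27 / 0.23
= 1.1739

1.1739


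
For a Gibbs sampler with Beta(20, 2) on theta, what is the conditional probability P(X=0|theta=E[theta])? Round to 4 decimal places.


E[theta] = 20/(20+2) = 0.9091
P(X=0|theta) = 1 - theta = 0.0909

0.0909


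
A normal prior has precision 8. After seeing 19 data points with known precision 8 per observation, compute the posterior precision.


In the conjugate normal model, precisions add:
tau_posterior = tau_prior + n * tau_data
= 8 + 19*8 = 160

160


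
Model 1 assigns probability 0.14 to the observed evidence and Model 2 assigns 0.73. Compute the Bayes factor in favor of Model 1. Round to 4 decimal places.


BF = P(data|M1) / P(data|M2)
= 0.14 / 0.73 = 0.1918

0.1918


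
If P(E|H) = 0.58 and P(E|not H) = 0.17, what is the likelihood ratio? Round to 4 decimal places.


Likelihood ratio = P(E|H) / P(E|not H)
= 0.58 / 0.17
= 3.4118

3.4118


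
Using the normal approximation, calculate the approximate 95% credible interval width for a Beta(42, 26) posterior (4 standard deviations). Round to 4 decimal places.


Var(Beta) = 42*26/(68^2 * 69) = 0.0034
SD = 0.0585
Width ~ 4*SD = 0.234

0.234


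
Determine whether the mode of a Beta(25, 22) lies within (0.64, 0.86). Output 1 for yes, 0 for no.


First find the mode: (a-1)/(a+b-2) = 0.5333
Is 0.5333 in (0.64, 0.86)? 0

0


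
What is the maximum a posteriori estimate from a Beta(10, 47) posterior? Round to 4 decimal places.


The MAP estimate equals the mode of the distribution.
Mode of Beta(a,b) = (a-1)/(a+b-2)
= 9/55
= 0.1636

0.1636


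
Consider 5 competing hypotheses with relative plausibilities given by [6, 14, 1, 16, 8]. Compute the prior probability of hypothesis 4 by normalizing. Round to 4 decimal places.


Sum of weights = 6 + 14 + 1 + 16 + 8 = 45
Normalized prior for H4 = 16 / 45
= 0.3556

0.3556


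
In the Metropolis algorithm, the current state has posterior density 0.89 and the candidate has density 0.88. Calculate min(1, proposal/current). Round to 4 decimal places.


Ratio = 0.88/0.89 = 0.9888
Acceptance probability = min(1, 0.9888)
= 0.9888

0.9888


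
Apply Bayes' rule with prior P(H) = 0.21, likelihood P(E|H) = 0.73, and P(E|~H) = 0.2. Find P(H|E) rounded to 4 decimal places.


Step 1: Compute marginal P(E) = P(E|H)P(H) + P(E|~H)P(~H)
= 0.73*0.21 + 0.2*0.79 = 0.3113
Step 2: P(H|E) = P(E|H)P(H)/P(E) = 0.1533/0.3113
= 0.4925

0.4925


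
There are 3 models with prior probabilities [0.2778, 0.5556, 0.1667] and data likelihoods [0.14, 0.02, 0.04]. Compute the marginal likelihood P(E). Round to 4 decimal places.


P(E) = sum over models of P(M_i) * P(E|M_i)
= 0.2778*0.14 + 0.5556*0.02 + 0.1667*0.04
= 0.0567

0.0567


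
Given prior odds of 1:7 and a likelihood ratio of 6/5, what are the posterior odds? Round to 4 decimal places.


Posterior odds = prior odds * LR
Prior odds = 1/7 = 0.1429
LR = 6/5 = 1.2
Posterior odds = 0.1429 * 1.2 = 0.1714

0.1714


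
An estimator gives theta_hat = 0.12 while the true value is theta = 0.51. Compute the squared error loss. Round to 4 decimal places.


The squared error loss is (theta_hat - theta)^2
= (0.12 - 0.51)^2
= (-0.39)^2 = 0.1521

0.1521


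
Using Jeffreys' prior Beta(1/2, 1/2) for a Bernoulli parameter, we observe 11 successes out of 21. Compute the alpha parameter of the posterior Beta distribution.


Conjugate update: Beta(0.5 + k, 0.5 + n - k).
k = 11, n - k = 10
Posterior alpha = 0.5 + k = 0.5 + 11 = 11.5

11.5


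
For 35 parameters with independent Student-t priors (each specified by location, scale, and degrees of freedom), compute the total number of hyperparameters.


A Student-t prior has 3 hyperparameters per parameter.
Total = 35 * 3 = 105

105


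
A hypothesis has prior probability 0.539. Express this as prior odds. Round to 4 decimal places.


Odds = P(H) / P(not H) = 0.539 / 0.461
= 1.1692

1.1692


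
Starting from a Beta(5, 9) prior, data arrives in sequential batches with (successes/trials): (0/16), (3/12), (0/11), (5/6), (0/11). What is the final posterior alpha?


In sequential Bayesian updating, we sum all successes.
Total successes = 8
Final alpha = 5 + 8 = 13

13


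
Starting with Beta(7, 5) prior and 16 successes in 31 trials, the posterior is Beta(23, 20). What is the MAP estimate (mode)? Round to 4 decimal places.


The mode of Beta(a, b) when a > 1 and b > 1 is (a-1)/(a+b-2)
= (23 - 1) / (23 + 20 - 2)
= 22 / 41
= 0.5366

0.5366


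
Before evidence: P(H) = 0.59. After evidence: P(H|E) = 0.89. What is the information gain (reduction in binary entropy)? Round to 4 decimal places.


Prior entropy = 0.9765
Posterior entropy = 0.4999
Information gain = 0.9765 - 0.4999 = 0.4766

0.4766


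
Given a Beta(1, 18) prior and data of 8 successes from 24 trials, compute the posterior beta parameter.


Number of failures = 24 - 8 = 16
Posterior beta = 18 + 16 = 34

34


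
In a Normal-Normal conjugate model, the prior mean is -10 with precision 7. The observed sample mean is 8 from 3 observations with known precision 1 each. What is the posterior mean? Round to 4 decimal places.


Posterior precision = tau0 + n*tau = 7 + 3*1 = 10
Posterior mean = (tau0*mu0 + n*tau*xbar) / posterior_precision
= (7*-10 + 3*1*8) / 10
= -46 / 10 = -4.6

-4.6


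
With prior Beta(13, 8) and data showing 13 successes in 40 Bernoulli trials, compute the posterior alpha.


Conjugate update: alpha_posterior = alpha_prior + k
= 13 + 13 = 26

26


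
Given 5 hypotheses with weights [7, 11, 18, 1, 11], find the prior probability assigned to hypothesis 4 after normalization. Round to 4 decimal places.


To normalize, divide each weight by the sum of all weights.
Sum = 48
Prior(H4) = 1/48 = 0.0208

0.0208


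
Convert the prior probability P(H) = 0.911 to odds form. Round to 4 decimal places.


P(not H) = 1 - 0.911 = 0.089
Odds = 0.911 / 0.089 = 10.236

10.236


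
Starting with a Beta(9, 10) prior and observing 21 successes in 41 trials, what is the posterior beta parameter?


Posterior beta = prior beta + failures
Failures = 41 - 21 = 20
beta_post = 10 + 20 = 30

30


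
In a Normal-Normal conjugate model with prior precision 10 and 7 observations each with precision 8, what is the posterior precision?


Posterior precision = prior precision + n * observation precision
= 10 + 7 * 8
= 10 + 56 = 66

66


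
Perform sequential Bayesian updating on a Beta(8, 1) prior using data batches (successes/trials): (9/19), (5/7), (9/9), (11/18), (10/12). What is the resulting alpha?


Accumulate successes: 44
Posterior alpha = prior alpha + sum of successes
= 8 + 44 = 52

52


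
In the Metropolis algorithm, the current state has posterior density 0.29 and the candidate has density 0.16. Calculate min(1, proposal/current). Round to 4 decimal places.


Ratio = 0.16/0.29 = 0.5517
Acceptance probability = min(1, 0.5517)
= 0.5517

0.5517


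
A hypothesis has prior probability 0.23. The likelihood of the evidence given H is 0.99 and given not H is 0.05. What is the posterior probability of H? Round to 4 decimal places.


Using Bayes' theorem:
P(E) = 0.23 * 0.99 + 0.77 * 0.05
P(E) = 0.2662
P(H|E) = (0.23 * 0.99) / 0.2662 = 0.8554

0.8554


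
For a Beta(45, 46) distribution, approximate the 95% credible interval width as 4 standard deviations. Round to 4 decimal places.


Variance of Beta(a,b) = ab / ((a+b)^2 * (a+b+1))
= 45*46 / ((91)^2 * 92)
= 0.0027
SD = sqrt(0.0027) = 0.0521
Width = 4 * SD = 0.2085

0.2085


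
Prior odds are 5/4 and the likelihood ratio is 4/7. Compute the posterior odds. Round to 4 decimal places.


Posterior odds = prior odds * likelihood ratio
= (5/4) * (4/7)
= 20 / 28
= 0.7143

0.7143


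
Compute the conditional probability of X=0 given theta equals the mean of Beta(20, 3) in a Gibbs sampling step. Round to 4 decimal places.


Mean of Beta(20, 3) = 0.8696
P(X=0 | theta=0.8696) = 0.1304

0.1304


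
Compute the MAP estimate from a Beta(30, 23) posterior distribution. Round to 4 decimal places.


MAP = mode of Beta distribution
= (alpha - 1)/(alpha + beta - 2)
= (30-1)/(30+23-2)
= 29/51 = 0.5686

0.5686


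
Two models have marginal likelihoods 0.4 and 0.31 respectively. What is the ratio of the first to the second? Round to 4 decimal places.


Evidence ratio = 0.4 / 0.31
= 1.2903

1.2903


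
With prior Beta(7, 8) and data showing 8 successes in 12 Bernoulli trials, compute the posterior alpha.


Conjugate update: alpha_posterior = alpha_prior + k
= 7 + 8 = 15

15


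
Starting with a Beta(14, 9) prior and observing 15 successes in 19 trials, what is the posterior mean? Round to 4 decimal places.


Posterior parameters: alpha = 14 + 15 = 29
beta = 9 + 4 = 13
Posterior mean = alpha / (alpha + beta) = 29 / 42
= 0.6905

0.6905


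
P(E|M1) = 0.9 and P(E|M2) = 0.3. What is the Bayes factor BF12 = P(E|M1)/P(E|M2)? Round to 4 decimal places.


Bayes factor BF12 = P(E|M1) / P(E|M2)
= 0.9 / 0.3
= 3.0

3.0


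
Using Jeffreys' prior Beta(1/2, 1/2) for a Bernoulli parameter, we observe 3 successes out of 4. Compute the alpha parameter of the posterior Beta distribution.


Conjugate update: Beta(0.5 + k, 0.5 + n - k).
k = 3, n - k = 1
Posterior alpha = 0.5 + k = 0.5 + 3 = 3.5

3.5


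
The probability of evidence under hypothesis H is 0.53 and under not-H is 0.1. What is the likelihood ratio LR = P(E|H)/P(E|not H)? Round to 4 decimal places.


LR = 0.53 / 0.1
= 5.3

5.3


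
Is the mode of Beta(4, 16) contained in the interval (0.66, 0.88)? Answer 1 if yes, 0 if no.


Mode = (a-1)/(a+b-2) = 3/18 = 0.1667
Interval: (0.66, 0.88)
Contains mode? 0

0


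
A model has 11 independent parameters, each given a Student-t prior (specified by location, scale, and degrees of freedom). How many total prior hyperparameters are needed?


Each Student-t prior needs 3 hyperparameters (location, scale, and degrees of freedom).
Total = 3 * 11 = 33

33


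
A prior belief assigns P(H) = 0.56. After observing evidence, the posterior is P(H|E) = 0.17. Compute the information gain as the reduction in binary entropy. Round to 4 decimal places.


H(prior) = -0.56*log2(0.56) - 0.44*log2(0.44)
= 0.9896
H(post) = -0.17*log2(0.17) - 0.83*log2(0.83)
= 0.6577
IG = 0.9896 - 0.6577 = 0.3319

0.3319


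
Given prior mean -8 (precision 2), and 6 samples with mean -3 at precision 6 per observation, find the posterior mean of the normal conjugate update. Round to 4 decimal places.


The posterior mean is a precision-weighted average of prior and data.
Post. prec. = 2 + 36 = 38
Post. mean = (-16 + -108)/38 = -124/38 = -3.2632

-3.2632


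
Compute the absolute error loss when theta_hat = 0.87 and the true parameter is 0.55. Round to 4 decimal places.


L = |theta_hat - theta_true|
= |0.87 - 0.55| = 0.32

0.32


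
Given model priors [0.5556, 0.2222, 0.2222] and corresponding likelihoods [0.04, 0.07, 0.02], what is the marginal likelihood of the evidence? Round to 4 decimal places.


P(E) = sum_i P(M_i) P(E|M_i)
= 0.0222 + 0.0156 + 0.0044
= 0.0422

0.0422


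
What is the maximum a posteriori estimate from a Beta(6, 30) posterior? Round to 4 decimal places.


The MAP estimate equals the mode of the distribution.
Mode of Beta(a,b) = (a-1)/(a+b-2)
= 5/34
= 0.1471

0.1471


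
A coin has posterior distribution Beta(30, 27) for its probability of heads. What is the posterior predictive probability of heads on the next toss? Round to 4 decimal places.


Posterior predictive = E[theta] = alpha/(alpha+beta)
= 30/57
= 0.5263

0.5263


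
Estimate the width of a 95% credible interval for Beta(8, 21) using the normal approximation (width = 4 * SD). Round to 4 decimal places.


For Beta(a,b): Var = ab/((a+b)^2(a+b+1))
Var = 0.0067, SD = 0.0816
Approximate 95% CI width = 4 * 0.0816 = 0.3264

0.3264


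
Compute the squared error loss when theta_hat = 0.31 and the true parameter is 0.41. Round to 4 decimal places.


L = (theta_hat - theta_true)^2
= (0.31 - 0.41)^2
= -0.1^2 = 0.01

0.01


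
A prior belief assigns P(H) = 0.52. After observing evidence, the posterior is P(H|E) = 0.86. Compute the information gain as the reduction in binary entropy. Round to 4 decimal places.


H(prior) = -0.52*log2(0.52) - 0.48*log2(0.48)
= 0.9988
H(post) = -0.86*log2(0.86) - 0.14*log2(0.14)
= 0.5842
IG = 0.9988 - 0.5842 = 0.4146

0.4146


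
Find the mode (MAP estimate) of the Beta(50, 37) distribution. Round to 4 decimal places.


For Beta(a,b) with a,b > 1:
Mode = (a-1)/(a+b-2) = (50-1)/(87-2)
= 49/85 = 0.5765

0.5765


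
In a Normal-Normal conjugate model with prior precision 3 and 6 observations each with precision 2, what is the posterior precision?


Posterior precision = prior precision + n * observation precision
= 3 + 6 * 2
= 3 + 12 = 15

15


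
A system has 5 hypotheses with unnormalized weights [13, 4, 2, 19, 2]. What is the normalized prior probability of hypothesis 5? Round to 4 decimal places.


The normalized prior is the weight divided by the total.
Total weight = 40
P(H5) = 2 / 40 = 0.05

0.05


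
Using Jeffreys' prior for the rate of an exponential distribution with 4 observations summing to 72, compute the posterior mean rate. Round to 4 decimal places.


Jeffreys' prior leads to posterior Gamma(4, 72).
Mean = 4/72 = 0.0556

0.0556


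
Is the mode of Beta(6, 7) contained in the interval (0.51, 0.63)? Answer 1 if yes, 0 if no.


Mode = (a-1)/(a+b-2) = 5/11 = 0.4545
Interval: (0.51, 0.63)
Contains mode? 0

0


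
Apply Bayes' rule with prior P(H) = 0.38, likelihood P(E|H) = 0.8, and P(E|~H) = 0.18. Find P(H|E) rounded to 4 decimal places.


Step 1: Compute marginal P(E) = P(E|H)P(H) + P(E|~H)P(~H)
= 0.8*0.38 + 0.18*0.62 = 0.4156
Step 2: P(H|E) = P(E|H)P(H)/P(E) = 0.304/0.4156
= 0.7315

0.7315


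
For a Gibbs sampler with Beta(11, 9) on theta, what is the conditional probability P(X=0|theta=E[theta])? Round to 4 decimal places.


E[theta] = 11/(11+9) = 0.55
P(X=0|theta) = 1 - theta = 0.45

0.45


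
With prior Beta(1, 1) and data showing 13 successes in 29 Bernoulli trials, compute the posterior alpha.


Conjugate update: alpha_posterior = alpha_prior + k
= 1 + 13 = 14

14


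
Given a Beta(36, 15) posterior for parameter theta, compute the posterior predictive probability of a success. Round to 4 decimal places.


For a Beta-Bernoulli model, the predictive probability is the mean:
P(success) = 36/(36+15) = 36/51 = 0.7059

0.7059


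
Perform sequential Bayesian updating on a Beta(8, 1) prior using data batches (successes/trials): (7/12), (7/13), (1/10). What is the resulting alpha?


Accumulate successes: 15
Posterior alpha = prior alpha + sum of successes
= 8 + 15 = 23

23


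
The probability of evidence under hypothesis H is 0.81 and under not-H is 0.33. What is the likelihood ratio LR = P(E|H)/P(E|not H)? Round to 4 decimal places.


LR = 0.81 / 0.33
= 2.4545

2.4545


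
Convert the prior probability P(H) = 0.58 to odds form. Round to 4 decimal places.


P(not H) = 1 - 0.58 = 0.42
Odds = 0.58 / 0.42 = 1.381

1.381


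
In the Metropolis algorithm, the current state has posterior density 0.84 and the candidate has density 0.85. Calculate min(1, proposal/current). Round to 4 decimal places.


Ratio = 0.85/0.84 = 1.0119
Acceptance probability = min(1, 1.0119)
= 1.0

1.0


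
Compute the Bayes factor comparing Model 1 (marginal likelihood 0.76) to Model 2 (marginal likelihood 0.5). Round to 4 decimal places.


BF12 = marginal likelihood of M1 / marginal likelihood of M2
= 0.76/0.5
= 1.52

1.52


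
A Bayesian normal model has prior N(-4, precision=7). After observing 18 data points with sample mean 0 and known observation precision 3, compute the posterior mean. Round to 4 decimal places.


Posterior mean = (prior_precision * prior_mean + n * data_precision * data_mean) / (prior_precision + n * data_precision)
Numerator = 7*-4 + 18*3*0 = -28
Denominator = 7 + 18*3 = 61
Posterior mean = -0.459

-0.459


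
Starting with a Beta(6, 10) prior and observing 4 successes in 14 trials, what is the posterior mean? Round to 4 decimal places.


Posterior parameters: alpha = 6 + 4 = 10
beta = 10 + 10 = 20
Posterior mean = alpha / (alpha + beta) = 10 / 30
= 0.3333

0.3333


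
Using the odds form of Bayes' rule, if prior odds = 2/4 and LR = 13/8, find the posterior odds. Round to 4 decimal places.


Bayes' rule in odds form: posterior odds = prior odds * LR
= (2 * 13) / (4 * 8)
= 26/32 = 0.8125

0.8125


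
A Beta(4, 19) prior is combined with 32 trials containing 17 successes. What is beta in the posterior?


In conjugate updating:
beta_posterior = beta_prior + (n - k)
= 19 + (32 - 17)
= 19 + 15 = 34

34


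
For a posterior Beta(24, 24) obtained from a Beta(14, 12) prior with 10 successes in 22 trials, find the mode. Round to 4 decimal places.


Mode = (alpha - 1) / (alpha + beta - 2)
= 23 / 46
= 0.5

0.5


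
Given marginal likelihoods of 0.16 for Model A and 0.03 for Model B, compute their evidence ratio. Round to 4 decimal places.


Ratio = ML(A) / ML(B) = 0.16/0.03
= 5.3333

5.3333


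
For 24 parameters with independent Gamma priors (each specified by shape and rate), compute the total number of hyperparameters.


A Gamma prior has 2 hyperparameters per parameter.
Total = 24 * 2 = 48

48


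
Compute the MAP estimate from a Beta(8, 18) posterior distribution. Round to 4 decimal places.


MAP = mode of Beta distribution
= (alpha - 1)/(alpha + beta - 2)
= (8-1)/(8+18-2)
= 7/24 = 0.2917

0.2917


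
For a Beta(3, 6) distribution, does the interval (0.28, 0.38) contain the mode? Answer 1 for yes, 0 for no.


Mode of Beta(a,b) = (a-1)/(a+b-2)
= (3-1)/(3+6-2) = 0.2857
Check: 0.28 <= 0.2857 <= 0.38?
Result: 1

1


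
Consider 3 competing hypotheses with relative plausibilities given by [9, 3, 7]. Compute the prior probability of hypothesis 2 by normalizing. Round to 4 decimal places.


Sum of weights = 9 + 3 + 7 = 19
Normalized prior for H2 = 3 / 19
= 0.1579

0.1579


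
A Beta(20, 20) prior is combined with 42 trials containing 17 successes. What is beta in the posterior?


In conjugate updating:
beta_posterior = beta_prior + (n - k)
= 20 + (42 - 17)
= 20 + 25 = 45

45


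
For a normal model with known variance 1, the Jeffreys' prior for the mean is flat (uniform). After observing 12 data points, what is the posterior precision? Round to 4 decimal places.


Jeffreys' prior for normal mean (known variance) is flat.
Prior precision = 0.
Posterior precision = prior_prec + n/sigma^2 = 0 + 12/1
= 12.0

12.0


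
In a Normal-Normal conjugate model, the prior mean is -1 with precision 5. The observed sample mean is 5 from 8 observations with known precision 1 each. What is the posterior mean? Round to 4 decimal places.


Posterior precision = tau0 + n*tau = 5 + 8*1 = 13
Posterior mean = (tau0*mu0 + n*tau*xbar) / posterior_precision
= (5*-1 + 8*1*5) / 13
= 35 / 13 = 2.6923

2.6923


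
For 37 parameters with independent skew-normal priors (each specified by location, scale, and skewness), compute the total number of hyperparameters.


A skew-normal prior has 3 hyperparameters per parameter.
Total = 37 * 3 = 111

111


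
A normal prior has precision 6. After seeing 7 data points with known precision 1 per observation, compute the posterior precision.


In the conjugate normal model, precisions add:
tau_posterior = tau_prior + n * tau_data
= 6 + 7*1 = 13

13


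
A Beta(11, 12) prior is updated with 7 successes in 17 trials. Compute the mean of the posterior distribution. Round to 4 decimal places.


After update: Beta(18, 22)
Mean = 18 / (18 + 22) = 18 / 40
= 0.45

0.45


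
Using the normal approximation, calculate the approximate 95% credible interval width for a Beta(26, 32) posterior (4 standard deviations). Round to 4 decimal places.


Var(Beta) = 26*32/(58^2 * 59) = 0.0042
SD = 0.0647
Width ~ 4*SD = 0.259

0.259


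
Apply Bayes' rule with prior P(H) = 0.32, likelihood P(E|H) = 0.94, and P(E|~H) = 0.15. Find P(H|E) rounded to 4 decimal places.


Step 1: Compute marginal P(E) = P(E|H)P(H) + P(E|~H)P(~H)
= 0.94*0.32 + 0.15*0.68 = 0.4028
Step 2: P(H|E) = P(E|H)P(H)/P(E) = 0.3008/0.4028
= 0.7468

0.7468


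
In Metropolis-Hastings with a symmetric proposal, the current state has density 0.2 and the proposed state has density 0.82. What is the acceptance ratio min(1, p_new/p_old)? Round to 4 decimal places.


Ratio = p_new / p_old = 0.82 / 0.2 = 4.1
Acceptance = min(1, 4.1) = 1.0

1.0


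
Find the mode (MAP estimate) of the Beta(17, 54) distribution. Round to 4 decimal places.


For Beta(a,b) with a,b > 1:
Mode = (a-1)/(a+b-2) = (17-1)/(71-2)
= 16/69 = 0.2319

0.2319


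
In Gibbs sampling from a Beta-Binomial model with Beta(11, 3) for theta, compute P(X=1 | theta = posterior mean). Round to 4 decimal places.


Posterior mean = alpha/(alpha+beta) = 11/14 = 0.7857
P(X=1|theta=mean) = theta = 0.7857

0.7857


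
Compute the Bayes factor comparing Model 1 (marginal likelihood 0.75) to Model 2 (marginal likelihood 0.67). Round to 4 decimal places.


BF12 = marginal likelihood of M1 / marginal likelihood of M2
= 0.75/0.67
= 1.1194

1.1194


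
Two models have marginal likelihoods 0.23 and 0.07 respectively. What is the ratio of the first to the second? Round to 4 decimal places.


Evidence ratio = 0.23 / 0.07
= 3.2857

3.2857


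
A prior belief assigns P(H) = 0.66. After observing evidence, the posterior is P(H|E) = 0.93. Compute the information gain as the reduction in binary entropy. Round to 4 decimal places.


H(prior) = -0.66*log2(0.66) - 0.34*log2(0.34)
= 0.9248
H(post) = -0.93*log2(0.93) - 0.07*log2(0.07)
= 0.3659
IG = 0.9248 - 0.3659 = 0.5589

0.5589


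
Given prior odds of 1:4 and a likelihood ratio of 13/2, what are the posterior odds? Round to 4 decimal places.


Posterior odds = prior odds * LR
Prior odds = 1/4 = 0.25
LR = 13/2 = 6.5
Posterior odds = 0.25 * 6.5 = 1.625

1.625


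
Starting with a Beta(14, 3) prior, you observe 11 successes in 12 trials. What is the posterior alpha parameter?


For a Beta-Binomial conjugate model:
Posterior alpha = prior alpha + number of successes
= 14 + 11 = 25

25


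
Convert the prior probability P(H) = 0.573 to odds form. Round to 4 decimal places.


P(not H) = 1 - 0.573 = 0.427
Odds = 0.573 / 0.427 = 1.3419

1.3419


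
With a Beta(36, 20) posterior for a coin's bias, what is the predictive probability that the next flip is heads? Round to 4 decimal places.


The predictive probability equals the posterior mean.
P(next = heads) = alpha / (alpha + beta)
= 36 / 56 = 0.6429

0.6429


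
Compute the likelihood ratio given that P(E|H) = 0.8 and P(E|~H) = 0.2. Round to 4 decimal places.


LR = P(E|H) / P(E|~H)
= 0.8 / 0.2 = 4.0

4.0


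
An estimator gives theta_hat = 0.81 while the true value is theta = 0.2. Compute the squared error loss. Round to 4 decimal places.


The squared error loss is (theta_hat - theta)^2
= (0.81 - 0.2)^2
= (0.61)^2 = 0.3721

0.3721


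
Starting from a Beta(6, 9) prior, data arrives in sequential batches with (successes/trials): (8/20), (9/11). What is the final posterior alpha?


In sequential Bayesian updating, we sum all successes.
Total successes = 17
Final alpha = 6 + 17 = 23

23


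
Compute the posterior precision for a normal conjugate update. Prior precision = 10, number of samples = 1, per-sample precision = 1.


tau_post = tau_0 + n * tau
= 10 + 1 * 1 = 11

11


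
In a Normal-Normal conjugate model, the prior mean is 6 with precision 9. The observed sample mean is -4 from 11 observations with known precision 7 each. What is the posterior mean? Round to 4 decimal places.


Posterior precision = tau0 + n*tau = 9 + 11*7 = 86
Posterior mean = (tau0*mu0 + n*tau*xbar) / posterior_precision
= (9*6 + 11*7*-4) / 86
= -254 / 86 = -2.9535

-2.9535


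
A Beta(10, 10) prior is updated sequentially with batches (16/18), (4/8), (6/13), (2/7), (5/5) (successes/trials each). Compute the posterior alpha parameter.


Sequential conjugate updating is equivalent to a single batch update.
Total successes across all batches = 33
alpha_posterior = alpha_prior + total_successes = 10 + 33
= 43

43


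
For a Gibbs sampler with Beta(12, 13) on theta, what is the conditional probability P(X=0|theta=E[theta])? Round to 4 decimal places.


E[theta] = 12/(12+13) = 0.48
P(X=0|theta) = 1 - theta = 0.52

0.52


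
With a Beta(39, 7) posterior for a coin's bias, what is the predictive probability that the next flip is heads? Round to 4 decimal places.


The predictive probability equals the posterior mean.
P(next = heads) = alpha / (alpha + beta)
= 39 / 46 = 0.8478

0.8478


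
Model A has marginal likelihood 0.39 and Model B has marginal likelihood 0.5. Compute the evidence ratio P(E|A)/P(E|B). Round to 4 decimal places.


Evidence ratio = P(E|A) / P(E|B)
= 0.39 / 0.5
= 0.78

0.78


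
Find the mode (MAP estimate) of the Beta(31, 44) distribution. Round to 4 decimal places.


For Beta(a,b) with a,b > 1:
Mode = (a-1)/(a+b-2) = (31-1)/(75-2)
= 30/73 = 0.411

0.411


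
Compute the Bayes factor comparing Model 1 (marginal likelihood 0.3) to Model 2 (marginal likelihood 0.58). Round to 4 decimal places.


BF12 = marginal likelihood of M1 / marginal likelihood of M2
= 0.3/0.58
= 0.5172

0.5172


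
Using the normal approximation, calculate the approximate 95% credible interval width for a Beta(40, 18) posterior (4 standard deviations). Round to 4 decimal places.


Var(Beta) = 40*18/(58^2 * 59) = 0.0036
SD = 0.0602
Width ~ 4*SD = 0.2409

0.2409


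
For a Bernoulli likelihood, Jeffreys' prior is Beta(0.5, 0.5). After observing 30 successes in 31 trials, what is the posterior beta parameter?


Jeffreys' prior for Bernoulli is Beta(0.5, 0.5).
Posterior is Beta(0.5 + k, 0.5 + n - k).
Posterior beta = 0.5 + (n - k) = 0.5 + 1 = 1.5

1.5


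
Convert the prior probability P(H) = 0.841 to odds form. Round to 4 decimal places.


P(not H) = 1 - 0.841 = 0.159
Odds = 0.841 / 0.159 = 5.2893

5.2893


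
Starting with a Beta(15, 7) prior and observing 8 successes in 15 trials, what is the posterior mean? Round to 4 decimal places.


Posterior parameters: alpha = 15 + 8 = 23
beta = 7 + 7 = 14
Posterior mean = alpha / (alpha + beta) = 23 / 37
= 0.6216

0.6216


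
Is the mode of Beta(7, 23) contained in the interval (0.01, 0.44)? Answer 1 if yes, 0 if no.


Mode = (a-1)/(a+b-2) = 6/28 = 0.2143
Interval: (0.01, 0.44)
Contains mode? 1

1


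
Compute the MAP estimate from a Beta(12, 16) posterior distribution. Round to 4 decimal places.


MAP = mode of Beta distribution
= (alpha - 1)/(alpha + beta - 2)
= (12-1)/(12+16-2)
= 11/26 = 0.4231

0.4231


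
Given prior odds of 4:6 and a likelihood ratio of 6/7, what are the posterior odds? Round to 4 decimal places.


Posterior odds = prior odds * LR
Prior odds = 4/6 = 0.6667
LR = 6/7 = 0.8571
Posterior odds = 0.6667 * 0.8571 = 0.5714

0.5714


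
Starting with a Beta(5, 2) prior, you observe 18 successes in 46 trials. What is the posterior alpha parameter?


For a Beta-Binomial conjugate model:
Posterior alpha = prior alpha + number of successes
= 5 + 18 = 23

23


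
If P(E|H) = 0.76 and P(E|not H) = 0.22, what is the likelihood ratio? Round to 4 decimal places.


Likelihood ratio = P(E|H) / P(E|not H)
= 0.76 / 0.22
= 3.4545

3.4545


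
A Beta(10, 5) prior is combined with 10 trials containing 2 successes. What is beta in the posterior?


In conjugate updating:
beta_posterior = beta_prior + (n - k)
= 5 + (10 - 2)
= 5 + 8 = 13

13


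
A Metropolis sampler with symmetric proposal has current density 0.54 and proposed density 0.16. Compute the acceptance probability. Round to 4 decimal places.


For symmetric proposals, acceptance = min(1, pi(x*)/pi(x))
= min(1, 0.16/0.54)
= min(1, 0.2963) = 0.2963

0.2963


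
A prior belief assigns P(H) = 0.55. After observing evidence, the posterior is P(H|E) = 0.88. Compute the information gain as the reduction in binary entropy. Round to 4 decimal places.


H(prior) = -0.55*log2(0.55) - 0.45*log2(0.45)
= 0.9928
H(post) = -0.88*log2(0.88) - 0.12*log2(0.12)
= 0.5294
IG = 0.9928 - 0.5294 = 0.4634

0.4634


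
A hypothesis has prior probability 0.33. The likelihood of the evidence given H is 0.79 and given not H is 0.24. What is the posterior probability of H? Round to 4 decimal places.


Using Bayes' theorem:
P(E) = 0.33 * 0.79 + 0.67 * 0.24
P(E) = 0.4215
P(H|E) = (0.33 * 0.79) / 0.4215 = 0.6185

0.6185


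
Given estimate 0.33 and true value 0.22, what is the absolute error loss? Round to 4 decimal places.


Absolute error = |estimate - true|
= |0.11| = 0.11

0.11


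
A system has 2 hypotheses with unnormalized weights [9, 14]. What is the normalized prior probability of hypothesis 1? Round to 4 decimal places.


The normalized prior is the weight divided by the total.
Total weight = 23
P(H1) = 9 / 23 = 0.3913

0.3913


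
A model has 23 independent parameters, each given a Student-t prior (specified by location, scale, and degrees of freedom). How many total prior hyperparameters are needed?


Each Student-t prior needs 3 hyperparameters (location, scale, and degrees of freedom).
Total = 3 * 23 = 69

69


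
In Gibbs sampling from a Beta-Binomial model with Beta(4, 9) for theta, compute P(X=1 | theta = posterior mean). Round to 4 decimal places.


Posterior mean = alpha/(alpha+beta) = 4/13 = 0.3077
P(X=1|theta=mean) = theta = 0.3077

0.3077


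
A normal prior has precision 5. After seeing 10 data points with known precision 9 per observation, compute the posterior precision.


In the conjugate normal model, precisions add:
tau_posterior = tau_prior + n * tau_data
= 5 + 10*9 = 95

95


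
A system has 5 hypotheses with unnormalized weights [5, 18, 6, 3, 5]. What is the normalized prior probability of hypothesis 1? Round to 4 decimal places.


The normalized prior is the weight divided by the total.
Total weight = 37
P(H1) = 5 / 37 = 0.1351

0.1351


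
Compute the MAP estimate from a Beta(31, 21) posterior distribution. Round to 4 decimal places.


MAP = mode of Beta distribution
= (alpha - 1)/(alpha + beta - 2)
= (31-1)/(31+21-2)
= 30/50 = 0.6

0.6


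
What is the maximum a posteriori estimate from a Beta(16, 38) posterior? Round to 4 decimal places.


The MAP estimate equals the mode of the distribution.
Mode of Beta(a,b) = (a-1)/(a+b-2)
= 15/52
= 0.2885

0.2885


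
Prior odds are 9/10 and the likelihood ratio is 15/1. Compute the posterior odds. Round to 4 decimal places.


Posterior odds = prior odds * likelihood ratio
= (9/10) * (15/1)
= 135 / 10
= 13.5

13.5


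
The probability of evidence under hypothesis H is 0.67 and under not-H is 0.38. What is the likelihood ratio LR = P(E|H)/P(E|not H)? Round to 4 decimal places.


LR = 0.67 / 0.38
= 1.7632

1.7632


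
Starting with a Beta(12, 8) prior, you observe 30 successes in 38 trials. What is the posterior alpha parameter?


For a Beta-Binomial conjugate model:
Posterior alpha = prior alpha + number of successes
= 12 + 30 = 42

42


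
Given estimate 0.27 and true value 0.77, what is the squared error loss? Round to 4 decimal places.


Squared error = (estimate - true)^2
Difference = -0.5
Loss = -0.5^2 = 0.25

0.25


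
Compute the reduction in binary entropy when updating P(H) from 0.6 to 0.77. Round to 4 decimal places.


H_before = -p*log2(p) - (1-p)*log2(1-p) for p=0.6: 0.971
H_after for p=0.77: 0.778
Reduction = 0.971 - 0.778 = 0.1929

0.1929


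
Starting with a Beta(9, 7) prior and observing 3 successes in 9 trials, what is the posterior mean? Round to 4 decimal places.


Posterior parameters: alpha = 9 + 3 = 12
beta = 7 + 6 = 13
Posterior mean = alpha / (alpha + beta) = 12 / 25
= 0.48

0.48


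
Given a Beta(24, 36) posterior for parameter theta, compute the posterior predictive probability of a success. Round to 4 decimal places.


For a Beta-Bernoulli model, the predictive probability is the mean:
P(success) = 24/(24+36) = 24/60 = 0.4

0.4


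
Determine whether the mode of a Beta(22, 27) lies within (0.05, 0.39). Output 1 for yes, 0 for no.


First find the mode: (a-1)/(a+b-2) = 0.4468
Is 0.4468 in (0.05, 0.39)? 0

0


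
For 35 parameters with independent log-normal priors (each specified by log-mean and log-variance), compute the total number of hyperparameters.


A log-normal prior has 2 hyperparameters per parameter.
Total = 35 * 2 = 70

70


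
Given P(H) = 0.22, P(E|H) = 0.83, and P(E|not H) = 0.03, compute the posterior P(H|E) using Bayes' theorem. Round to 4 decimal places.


By Bayes' theorem: P(H|E) = P(E|H)*P(H) / P(E)
P(E) = P(E|H)*P(H) + P(E|not H)*P(not H)
P(E) = 0.83*0.22 + 0.03*0.78 = 0.206
P(H|E) = 0.83*0.22 / 0.206 = 0.8864

0.8864


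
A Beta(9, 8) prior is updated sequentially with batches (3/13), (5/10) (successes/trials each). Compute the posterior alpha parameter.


Sequential conjugate updating is equivalent to a single batch update.
Total successes across all batches = 8
alpha_posterior = alpha_prior + total_successes = 9 + 8
= 17

17


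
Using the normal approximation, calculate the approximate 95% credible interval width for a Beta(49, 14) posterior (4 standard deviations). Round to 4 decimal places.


Var(Beta) = 49*14/(63^2 * 64) = 0.0027
SD = 0.052
Width ~ 4*SD = 0.2079

0.2079


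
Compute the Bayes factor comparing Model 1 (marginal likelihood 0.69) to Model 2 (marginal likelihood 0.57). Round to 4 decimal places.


BF12 = marginal likelihood of M1 / marginal likelihood of M2
= 0.69/0.57
= 1.2105

1.2105


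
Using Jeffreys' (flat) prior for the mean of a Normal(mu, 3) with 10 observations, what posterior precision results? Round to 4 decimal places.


Flat prior means prior precision is 0.
Posterior precision = n / sigma^2 = 10/3 = 3.3333

3.3333


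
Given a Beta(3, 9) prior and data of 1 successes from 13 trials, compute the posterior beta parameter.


Number of failures = 13 - 1 = 12
Posterior beta = 9 + 12 = 21

21


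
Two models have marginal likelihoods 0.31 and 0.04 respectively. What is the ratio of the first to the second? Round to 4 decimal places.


Evidence ratio = 0.31 / 0.04
= 7.75

7.75


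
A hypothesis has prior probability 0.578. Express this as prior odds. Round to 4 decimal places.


Odds = P(H) / P(not H) = 0.578 / 0.422
= 1.3697

1.3697


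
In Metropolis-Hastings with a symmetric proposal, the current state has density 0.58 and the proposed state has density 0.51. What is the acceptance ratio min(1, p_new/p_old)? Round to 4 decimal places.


Ratio = p_new / p_old = 0.51 / 0.58 = 0.8793
Acceptance = min(1, 0.8793) = 0.8793

0.8793


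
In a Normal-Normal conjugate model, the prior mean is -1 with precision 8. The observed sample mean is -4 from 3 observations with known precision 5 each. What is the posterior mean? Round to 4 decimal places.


Posterior precision = tau0 + n*tau = 8 + 3*5 = 23
Posterior mean = (tau0*mu0 + n*tau*xbar) / posterior_precision
= (8*-1 + 3*5*-4) / 23
= -68 / 23 = -2.9565

-2.9565


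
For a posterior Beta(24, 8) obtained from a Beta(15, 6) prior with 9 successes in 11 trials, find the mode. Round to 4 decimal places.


Mode = (alpha - 1) / (alpha + beta - 2)
= 23 / 30
= 0.7667

0.7667


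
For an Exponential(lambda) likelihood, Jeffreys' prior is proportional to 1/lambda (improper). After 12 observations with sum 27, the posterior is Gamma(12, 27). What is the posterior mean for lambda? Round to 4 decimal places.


Posterior = Gamma(n, sum_x) = Gamma(12, 27)
Posterior mean = shape/rate = 12/27
= 0.4444

0.4444


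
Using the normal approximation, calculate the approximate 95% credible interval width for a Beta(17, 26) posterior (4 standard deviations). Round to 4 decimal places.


Var(Beta) = 17*26/(43^2 * 44) = 0.0054
SD = 0.0737
Width ~ 4*SD = 0.2948

0.2948


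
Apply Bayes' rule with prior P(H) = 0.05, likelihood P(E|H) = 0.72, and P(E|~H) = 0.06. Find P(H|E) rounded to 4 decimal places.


Step 1: Compute marginal P(E) = P(E|H)P(H) + P(E|~H)P(~H)
= 0.72*0.05 + 0.06*0.95 = 0.093
Step 2: P(H|E) = P(E|H)P(H)/P(E) = 0.036/0.093
= 0.3871

0.3871


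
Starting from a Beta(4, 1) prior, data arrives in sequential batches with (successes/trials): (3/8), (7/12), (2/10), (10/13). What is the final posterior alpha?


In sequential Bayesian updating, we sum all successes.
Total successes = 22
Final alpha = 4 + 22 = 26

26


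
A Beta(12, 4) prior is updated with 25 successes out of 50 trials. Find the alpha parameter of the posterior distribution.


In the Beta-Binomial conjugate update:
alpha_post = alpha_prior + successes
= 12 + 25
= 37

37


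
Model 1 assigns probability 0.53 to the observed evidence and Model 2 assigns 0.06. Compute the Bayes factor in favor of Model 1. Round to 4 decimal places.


BF = P(data|M1) / P(data|M2)
= 0.53 / 0.06 = 8.8333

8.8333
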